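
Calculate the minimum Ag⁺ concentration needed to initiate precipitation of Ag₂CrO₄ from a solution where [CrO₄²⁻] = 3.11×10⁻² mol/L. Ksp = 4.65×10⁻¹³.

3.87×10⁻⁶ M

A salt starts to precipitate once the ion product Q reaches its Ksp.
Ag₂CrO₄(s) ⇌ 2 Ag⁺(aq) + CrO₄²⁻(aq)
Ksp = [Ag⁺]^2[CrO₄²⁻] = [Ag⁺]^2(3.11×10⁻²)
[Ag⁺]^2 = 4.65×10⁻¹³ / (3.11×10⁻²) = 1.50×10⁻¹¹
[Ag⁺] = 3.87×10⁻⁶ mol/L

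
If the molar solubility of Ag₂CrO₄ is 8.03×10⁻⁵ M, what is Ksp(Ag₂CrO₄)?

Ksp = 2.07×10⁻¹²

Ag₂CrO₄(s) ⇌ 2 Ag⁺(aq) + CrO₄²⁻(aq)
For each mole of Ag₂CrO₄ that dissolves per liter, [Ag⁺] = 2s and [CrO₄²⁻] = s; let s denote this solubility.
Ksp = [Ag⁺]^2[CrO₄²⁻] = (2s)^2 · s = 4s^3
Ksp = 4 × (8.03×10⁻⁵)^3 = 2.07×10⁻¹²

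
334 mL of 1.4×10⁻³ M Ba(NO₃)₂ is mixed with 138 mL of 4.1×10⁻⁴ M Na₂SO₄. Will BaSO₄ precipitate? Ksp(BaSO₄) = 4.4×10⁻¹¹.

Total volume after mixing = 334 + 138 = 472 mL.
[Ba²⁺] = (1.4×10⁻³)(334)/472 = 9.9×10⁻⁴ M
[SO₄²⁻] = (4.1×10⁻⁴)(138)/472 = 1.2×10⁻⁴ M
Q = [Ba²⁺][SO₄²⁻] = 1.2×10⁻⁷
Q = 1.2×10⁻⁷ > Ksp = 4.4×10⁻¹¹, so the solution is supersaturated and BaSO₄ precipitates.

Yes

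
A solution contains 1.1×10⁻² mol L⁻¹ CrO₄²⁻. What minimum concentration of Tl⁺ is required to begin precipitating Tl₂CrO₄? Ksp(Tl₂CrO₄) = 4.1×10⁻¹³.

6.1×10⁻⁶ M

Precipitation of each salt begins when its ion product equals Ksp.
Tl₂CrO₄(s) ⇌ 2 Tl⁺(aq) + CrO₄²⁻(aq)
Ksp = [Tl⁺]^2[CrO₄²⁻] = [Tl⁺]^2(1.1×10⁻²)
[Tl⁺]^2 = 4.1×10⁻¹³ / (1.1×10⁻²) = 3.7×10⁻¹¹
[Tl⁺] = 6.1×10⁻⁶ mol L⁻¹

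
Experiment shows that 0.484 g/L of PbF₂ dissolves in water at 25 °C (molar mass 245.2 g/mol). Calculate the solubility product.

s = (0.484 g L⁻¹)/(245.2 g mol⁻¹) = 1.9739×10⁻³ M
PbF₂(s) ⇌ Pb²⁺(aq) + 2 F⁻(aq)
If s mol/L of PbF₂ dissolves, [Pb²⁺] = s and [F⁻] = 2s.
Ksp = [Pb²⁺][F⁻]^2 = s · (2s)^2 = 4s^3
Ksp = 4 × (1.9739×10⁻³)^3 = 3.08×10⁻⁸

Ksp = 3.08×10⁻⁸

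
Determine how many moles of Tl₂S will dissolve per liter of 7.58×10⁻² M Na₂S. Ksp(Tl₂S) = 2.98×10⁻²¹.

Tl₂S(s) ⇌ 2 Tl⁺(aq) + S²⁻(aq)
The solution already contains S²⁻ at 7.58×10⁻² M. Let s be the molar solubility of Tl₂S.
[S²⁻] ≈ 7.58×10⁻² M (common ion dominates); [Tl⁺] = 2s.
Ksp = [Tl⁺]^2[S²⁻] = (2s)^2(7.58×10⁻²)
(2s)^2 = 2.98×10⁻²¹ / (7.58×10⁻²) = 3.93×10⁻²⁰
s = 9.91×10⁻¹¹ M

9.91×10⁻¹¹ M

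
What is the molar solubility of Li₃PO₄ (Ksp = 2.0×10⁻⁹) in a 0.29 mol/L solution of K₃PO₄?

6.3×10⁻⁴ M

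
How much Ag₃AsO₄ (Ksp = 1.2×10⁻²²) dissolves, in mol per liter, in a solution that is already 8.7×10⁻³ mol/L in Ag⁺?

1.8×10⁻¹⁶ M

Ag₃AsO₄(s) ⇌ 3 Ag⁺(aq) + AsO₄³⁻(aq)
Ag⁺ is already present at 8.7×10⁻³ mol/L. If s mol/L of Ag₃AsO₄ dissolves, [AsO₄³⁻] = s while [Ag⁺] ≈ 8.7×10⁻³ mol/L.
Ksp = [Ag⁺]^3[AsO₄³⁻] = (8.7×10⁻³)^3s
s = 1.2×10⁻²² / (8.7×10⁻³)^3 = 1.8×10⁻¹⁶
s = 1.8×10⁻¹⁶ mol/L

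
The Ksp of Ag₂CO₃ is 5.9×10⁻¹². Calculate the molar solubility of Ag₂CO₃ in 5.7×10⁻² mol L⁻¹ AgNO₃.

1.8×10⁻⁹ M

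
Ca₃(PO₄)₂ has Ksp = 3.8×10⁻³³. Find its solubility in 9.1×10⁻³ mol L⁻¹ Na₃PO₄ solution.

Ca₃(PO₄)₂(s) ⇌ 3 Ca²⁺(aq) + 2 PO₄³⁻(aq)
Let s be the solubility of Ca₃(PO₄)₂ here. The common ion gives [PO₄³⁻] ≈ 9.1×10⁻³ mol L⁻¹, and [Ca²⁺] = 3s.
Ksp = [Ca²⁺]^3[PO₄³⁻]^2 = (3s)^3(9.1×10⁻³)^2
(3s)^3 = 3.8×10⁻³³ / (9.1×10⁻³)^2 = 4.6×10⁻²⁹
s = 1.2×10⁻¹⁰ mol L⁻¹

1.2×10⁻¹⁰ M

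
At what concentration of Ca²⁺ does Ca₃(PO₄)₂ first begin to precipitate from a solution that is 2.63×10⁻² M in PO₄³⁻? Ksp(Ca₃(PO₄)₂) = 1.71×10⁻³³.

1.35×10⁻¹⁰ M

The threshold for precipitation is Q = Ksp.
Ca₃(PO₄)₂(s) ⇌ 3 Ca²⁺(aq) + 2 PO₄³⁻(aq)
Ksp = [Ca²⁺]^3[PO₄³⁻]^2 = [Ca²⁺]^3(2.63×10⁻²)^2
[Ca²⁺]^3 = 1.71×10⁻³³ / (2.63×10⁻²)^2 = 2.47×10⁻³⁰
[Ca²⁺] = 1.35×10⁻¹⁰ M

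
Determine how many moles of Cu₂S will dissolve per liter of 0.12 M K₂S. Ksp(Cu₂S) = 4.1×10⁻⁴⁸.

Cu₂S(s) ⇌ 2 Cu⁺(aq) + S²⁻(aq)
Let s be the solubility of Cu₂S here. The common ion gives [S²⁻] ≈ 0.12 M, and [Cu⁺] = 2s.
Ksp = [Cu⁺]^2[S²⁻] = (2s)^2(0.12)
(2s)^2 = 4.1×10⁻⁴⁸ / (0.12) = 3.4×10⁻⁴⁷
s = 2.9×10⁻²⁴ M

2.9×10⁻²⁴ M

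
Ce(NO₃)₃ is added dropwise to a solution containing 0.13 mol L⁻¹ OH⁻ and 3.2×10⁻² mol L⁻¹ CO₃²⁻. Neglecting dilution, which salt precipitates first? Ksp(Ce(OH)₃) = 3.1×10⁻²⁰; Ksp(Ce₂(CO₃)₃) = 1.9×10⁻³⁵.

Ce(OH)₃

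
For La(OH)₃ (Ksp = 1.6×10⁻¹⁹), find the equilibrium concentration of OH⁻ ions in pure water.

2.6×10⁻⁵ M

La(OH)₃(s) ⇌ La³⁺(aq) + 3 OH⁻(aq)
Call the molar solubility s, so that [La³⁺] = s and [OH⁻] = 3s.
Ksp = [La³⁺][OH⁻]^3 = s · (3s)^3 = 27s^4 = 1.6×10⁻¹⁹
s = 8.8×10⁻⁶ M
[OH⁻] = 3s = 2.6×10⁻⁵ M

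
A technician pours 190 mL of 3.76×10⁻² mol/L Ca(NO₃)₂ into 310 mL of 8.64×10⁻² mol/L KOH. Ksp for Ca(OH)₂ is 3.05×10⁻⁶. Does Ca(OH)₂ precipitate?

The combined volume is 500 mL.
[Ca²⁺] = (3.76×10⁻²)(190)/500 = 1.43×10⁻² mol/L
[OH⁻] = (8.64×10⁻²)(310)/500 = 5.36×10⁻² mol/L
Q = [Ca²⁺][OH⁻]^2 = 4.10×10⁻⁵
Since Q (4.10×10⁻⁵) exceeds Ksp (3.05×10⁻⁶), Ca(OH)₂ will precipitate.

Yes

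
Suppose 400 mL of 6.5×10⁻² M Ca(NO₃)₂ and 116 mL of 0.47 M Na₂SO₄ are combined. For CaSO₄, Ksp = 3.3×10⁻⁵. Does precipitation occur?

Total volume after mixing = 400 + 116 = 516 mL.
[Ca²⁺] = (6.5×10⁻²)(400)/516 = 5.0×10⁻² M
[SO₄²⁻] = (0.47)(116)/516 = 0.11 M
Q = [Ca²⁺][SO₄²⁻] = 5.3×10⁻³
Because Q > Ksp (5.3×10⁻³ vs 3.3×10⁻⁵), a precipitate of CaSO₄ forms.

Yes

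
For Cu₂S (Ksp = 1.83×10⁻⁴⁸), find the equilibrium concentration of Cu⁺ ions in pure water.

1.54×10⁻¹⁶ M

Cu₂S(s) ⇌ 2 Cu⁺(aq) + S²⁻(aq)
With molar solubility s: [Cu⁺] = 2s, [S²⁻] = s.
Ksp = [Cu⁺]^2[S²⁻] = (2s)^2 · s = 4s^3 = 1.83×10⁻⁴⁸
s = 7.71×10⁻¹⁷ M
[Cu⁺] = 2s = 1.54×10⁻¹⁶ M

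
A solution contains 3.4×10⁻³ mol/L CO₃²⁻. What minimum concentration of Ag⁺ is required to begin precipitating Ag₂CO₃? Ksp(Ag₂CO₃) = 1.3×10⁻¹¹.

6.2×10⁻⁵ M

Each salt precipitates once Q = Ksp for that salt.
Ag₂CO₃(s) ⇌ 2 Ag⁺(aq) + CO₃²⁻(aq)
Ksp = [Ag⁺]^2[CO₃²⁻] = [Ag⁺]^2(3.4×10⁻³)
[Ag⁺]^2 = 1.3×10⁻¹¹ / (3.4×10⁻³) = 3.8×10⁻⁹
[Ag⁺] = 6.2×10⁻⁵ mol/L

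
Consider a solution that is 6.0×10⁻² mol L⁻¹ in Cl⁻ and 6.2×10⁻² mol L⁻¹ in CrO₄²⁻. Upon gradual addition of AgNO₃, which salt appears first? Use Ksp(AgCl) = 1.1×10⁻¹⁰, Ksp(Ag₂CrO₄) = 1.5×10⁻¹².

AgCl

Each salt precipitates once Q = Ksp for that salt.
For AgCl: [Ag⁺] = (Ksp/[Cl⁻]) = 1.8×10⁻⁹ mol L⁻¹
For Ag₂CrO₄: [Ag⁺] = (Ksp/[CrO₄²⁻])^(1/2) = 4.9×10⁻⁶ mol L⁻¹
AgCl requires the lower [Ag⁺], so it precipitates first.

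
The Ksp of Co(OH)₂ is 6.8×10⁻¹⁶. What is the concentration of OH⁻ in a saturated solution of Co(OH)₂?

Co(OH)₂(s) ⇌ Co²⁺(aq) + 2 OH⁻(aq)
If s mol/L of Co(OH)₂ dissolves, [Co²⁺] = s and [OH⁻] = 2s.
Ksp = [Co²⁺][OH⁻]^2 = s · (2s)^2 = 4s^3 = 6.8×10⁻¹⁶
s = 5.5×10⁻⁶ M
[OH⁻] = 2s = 1.1×10⁻⁵ M

1.1×10⁻⁵ M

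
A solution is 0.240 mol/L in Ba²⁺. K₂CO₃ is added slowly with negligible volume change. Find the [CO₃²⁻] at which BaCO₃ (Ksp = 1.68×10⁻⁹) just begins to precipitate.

Each salt precipitates once Q = Ksp for that salt.
BaCO₃(s) ⇌ Ba²⁺(aq) + CO₃²⁻(aq)
Ksp = [Ba²⁺][CO₃²⁻] = [CO₃²⁻](0.240)
[CO₃²⁻] = 1.68×10⁻⁹ / (0.240) = 7.00×10⁻⁹
[CO₃²⁻] = 7.00×10⁻⁹ mol/L

7.00×10⁻⁹ M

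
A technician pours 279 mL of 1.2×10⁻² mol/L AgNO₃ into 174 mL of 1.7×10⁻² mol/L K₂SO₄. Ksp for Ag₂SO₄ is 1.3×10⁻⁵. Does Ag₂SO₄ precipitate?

Total volume after mixing = 279 + 174 = 453 mL.
[Ag⁺] = (1.2×10⁻²)(279)/453 = 7.4×10⁻³ mol/L
[SO₄²⁻] = (1.7×10⁻²)(174)/453 = 6.5×10⁻³ mol/L
Q = [Ag⁺]^2[SO₄²⁻] = 3.6×10⁻⁷
Q = 3.6×10⁻⁷ < Ksp = 1.3×10⁻⁵, so the solution is unsaturated and no precipitate forms.

No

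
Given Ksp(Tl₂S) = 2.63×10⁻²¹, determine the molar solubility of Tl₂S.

8.70×10⁻⁸ M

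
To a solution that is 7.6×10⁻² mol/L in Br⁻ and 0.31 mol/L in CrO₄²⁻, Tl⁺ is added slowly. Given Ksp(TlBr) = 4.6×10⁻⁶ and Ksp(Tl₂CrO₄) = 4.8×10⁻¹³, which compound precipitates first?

Tl₂CrO₄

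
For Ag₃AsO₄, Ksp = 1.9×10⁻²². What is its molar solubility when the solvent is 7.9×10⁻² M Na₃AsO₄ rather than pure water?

4.5×10⁻⁸ M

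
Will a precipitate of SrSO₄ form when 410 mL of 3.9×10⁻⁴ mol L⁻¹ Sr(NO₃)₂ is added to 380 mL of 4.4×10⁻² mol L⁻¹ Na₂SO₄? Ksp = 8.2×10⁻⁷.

Yes

After mixing, V = 410 mL + 380 mL = 790 mL.
[Sr²⁺] = (3.9×10⁻⁴)(410)/790 = 2.0×10⁻⁴ mol L⁻¹
[SO₄²⁻] = (4.4×10⁻²)(380)/790 = 2.1×10⁻² mol L⁻¹
Q = [Sr²⁺][SO₄²⁻] = 4.3×10⁻⁶
Since Q (4.3×10⁻⁶) exceeds Ksp (8.2×10⁻⁷), SrSO₄ will precipitate.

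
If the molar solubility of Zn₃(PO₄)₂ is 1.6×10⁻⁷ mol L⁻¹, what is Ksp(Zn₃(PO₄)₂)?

Ksp = 1.1×10⁻³²

Zn₃(PO₄)₂(s) ⇌ 3 Zn²⁺(aq) + 2 PO₄³⁻(aq)
With molar solubility s: [Zn²⁺] = 3s, [PO₄³⁻] = 2s.
Ksp = [Zn²⁺]^3[PO₄³⁻]^2 = (3s)^3 · (2s)^2 = 108s^5
Ksp = 108 × (1.6×10⁻⁷)^5 = 1.1×10⁻³²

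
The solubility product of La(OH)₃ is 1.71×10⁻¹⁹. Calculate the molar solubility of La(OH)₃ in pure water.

La(OH)₃(s) ⇌ La³⁺(aq) + 3 OH⁻(aq)
Let s be the molar solubility. Then [La³⁺] = s and [OH⁻] = 3s.
Ksp = [La³⁺][OH⁻]^3 = s · (3s)^3 = 27s^4
27s^4 = 1.71×10⁻¹⁹  ⇒  s^4 = 6.33×10⁻²¹
Taking the 4th root, s = 8.92×10⁻⁶ mol/L.

8.92×10⁻⁶ M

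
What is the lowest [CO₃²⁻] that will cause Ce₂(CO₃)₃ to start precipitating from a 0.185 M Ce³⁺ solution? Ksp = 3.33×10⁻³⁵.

9.91×10⁻¹² M

Precipitation begins when Q = Ksp.
Ce₂(CO₃)₃(s) ⇌ 2 Ce³⁺(aq) + 3 CO₃²⁻(aq)
Ksp = [Ce³⁺]^2[CO₃²⁻]^3 = [CO₃²⁻]^3(0.185)^2
[CO₃²⁻]^3 = 3.33×10⁻³⁵ / (0.185)^2 = 9.73×10⁻³⁴
[CO₃²⁻] = 9.91×10⁻¹² M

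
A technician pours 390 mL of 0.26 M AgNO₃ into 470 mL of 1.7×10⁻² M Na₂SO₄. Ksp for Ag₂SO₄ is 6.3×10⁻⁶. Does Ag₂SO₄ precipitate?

Yes

Total volume after mixing = 390 + 470 = 860 mL.
[Ag⁺] = (0.26)(390)/860 = 0.12 M
[SO₄²⁻] = (1.7×10⁻²)(470)/860 = 9.3×10⁻³ M
Q = [Ag⁺]^2[SO₄²⁻] = 1.3×10⁻⁴
Q = 1.3×10⁻⁴ > Ksp = 6.3×10⁻⁶, so the solution is supersaturated and Ag₂SO₄ precipitates.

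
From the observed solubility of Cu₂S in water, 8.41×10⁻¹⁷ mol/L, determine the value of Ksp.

Cu₂S(s) ⇌ 2 Cu⁺(aq) + S²⁻(aq)
Call the molar solubility s, so that [Cu⁺] = 2s and [S²⁻] = s.
Ksp = [Cu⁺]^2[S²⁻] = (2s)^2 · s = 4s^3
Ksp = 4 × (8.41×10⁻¹⁷)^3 = 2.38×10⁻⁴⁸

Ksp = 2.38×10⁻⁴⁸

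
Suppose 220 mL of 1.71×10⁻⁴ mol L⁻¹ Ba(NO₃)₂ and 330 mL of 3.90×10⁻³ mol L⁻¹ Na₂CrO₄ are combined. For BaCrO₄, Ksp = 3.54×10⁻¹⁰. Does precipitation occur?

After mixing, V = 220 mL + 330 mL = 550 mL.
[Ba²⁺] = (1.71×10⁻⁴)(220)/550 = 6.84×10⁻⁵ mol L⁻¹
[CrO₄²⁻] = (3.90×10⁻³)(330)/550 = 2.34×10⁻³ mol L⁻¹
Q = [Ba²⁺][CrO₄²⁻] = 1.60×10⁻⁷
Q = 1.60×10⁻⁷ > Ksp = 3.54×10⁻¹⁰, so the solution is supersaturated and BaCrO₄ precipitates.

Yes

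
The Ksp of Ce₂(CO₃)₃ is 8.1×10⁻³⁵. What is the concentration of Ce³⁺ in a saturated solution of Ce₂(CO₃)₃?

Ce₂(CO₃)₃(s) ⇌ 2 Ce³⁺(aq) + 3 CO₃²⁻(aq)
With molar solubility s: [Ce³⁺] = 2s, [CO₃²⁻] = 3s.
Ksp = [Ce³⁺]^2[CO₃²⁻]^3 = (2s)^2 · (3s)^3 = 108s^5 = 8.1×10⁻³⁵
s = 6.0×10⁻⁸ M
[Ce³⁺] = 2s = 1.2×10⁻⁷ M

1.2×10⁻⁷ M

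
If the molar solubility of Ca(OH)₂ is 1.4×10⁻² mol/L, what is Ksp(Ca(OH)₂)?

Ca(OH)₂(s) ⇌ Ca²⁺(aq) + 2 OH⁻(aq)
With molar solubility s: [Ca²⁺] = s, [OH⁻] = 2s.
Ksp = [Ca²⁺][OH⁻]^2 = s · (2s)^2 = 4s^3
Ksp = 4 × (1.4×10⁻²)^3 = 1.1×10⁻⁵

Ksp = 1.1×10⁻⁵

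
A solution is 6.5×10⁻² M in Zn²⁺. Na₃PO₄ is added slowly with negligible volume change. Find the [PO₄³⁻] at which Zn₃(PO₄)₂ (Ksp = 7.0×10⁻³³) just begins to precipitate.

The threshold for precipitation is Q = Ksp.
Zn₃(PO₄)₂(s) ⇌ 3 Zn²⁺(aq) + 2 PO₄³⁻(aq)
Ksp = [Zn²⁺]^3[PO₄³⁻]^2 = [PO₄³⁻]^2(6.5×10⁻²)^3
[PO₄³⁻]^2 = 7.0×10⁻³³ / (6.5×10⁻²)^3 = 2.5×10⁻²⁹
[PO₄³⁻] = 5.0×10⁻¹⁵ M

5.0×10⁻¹⁵ M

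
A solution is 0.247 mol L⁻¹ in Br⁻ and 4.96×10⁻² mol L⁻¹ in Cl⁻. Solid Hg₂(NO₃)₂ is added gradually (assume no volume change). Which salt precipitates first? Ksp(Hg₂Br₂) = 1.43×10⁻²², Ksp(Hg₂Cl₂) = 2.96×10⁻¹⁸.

The threshold for precipitation is Q = Ksp.
For Hg₂Br₂: [Hg₂²⁺] = (Ksp/[Br⁻]^2) = 2.34×10⁻²¹ mol L⁻¹
For Hg₂Cl₂: [Hg₂²⁺] = (Ksp/[Cl⁻]^2) = 1.20×10⁻¹⁵ mol L⁻¹
Hg₂Br₂ requires the lower [Hg₂²⁺], so it precipitates first.

Hg₂Br₂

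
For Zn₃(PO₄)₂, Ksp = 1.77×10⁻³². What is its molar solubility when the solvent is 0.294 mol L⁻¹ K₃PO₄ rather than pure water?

Zn₃(PO₄)₂(s) ⇌ 3 Zn²⁺(aq) + 2 PO₄³⁻(aq)
Let s be the solubility of Zn₃(PO₄)₂ here. The common ion gives [PO₄³⁻] ≈ 0.294 mol L⁻¹, and [Zn²⁺] = 3s.
Ksp = [Zn²⁺]^3[PO₄³⁻]^2 = (3s)^3(0.294)^2
(3s)^3 = 1.77×10⁻³² / (0.294)^2 = 2.05×10⁻³¹
s = 1.96×10⁻¹¹ mol L⁻¹

1.96×10⁻¹¹ M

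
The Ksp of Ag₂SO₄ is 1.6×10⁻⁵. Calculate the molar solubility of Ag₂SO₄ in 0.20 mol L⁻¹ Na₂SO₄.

Ag₂SO₄(s) ⇌ 2 Ag⁺(aq) + SO₄²⁻(aq)
The solution already contains SO₄²⁻ at 0.20 mol L⁻¹. Let s be the molar solubility of Ag₂SO₄.
[SO₄²⁻] ≈ 0.20 mol L⁻¹ (common ion dominates); [Ag⁺] = 2s.
Ksp = [Ag⁺]^2[SO₄²⁻] = (2s)^2(0.20)
(2s)^2 = 1.6×10⁻⁵ / (0.20) = 8.0×10⁻⁵
s = 4.5×10⁻³ mol L⁻¹

4.5×10⁻³ M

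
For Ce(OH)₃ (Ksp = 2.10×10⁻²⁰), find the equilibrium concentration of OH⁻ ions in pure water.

1.58×10⁻⁵ M

Ce(OH)₃(s) ⇌ Ce³⁺(aq) + 3 OH⁻(aq)
If s mol/L of Ce(OH)₃ dissolves, [Ce³⁺] = s and [OH⁻] = 3s.
Ksp = [Ce³⁺][OH⁻]^3 = s · (3s)^3 = 27s^4 = 2.10×10⁻²⁰
s = 5.28×10⁻⁶ mol/L
[OH⁻] = 3s = 1.58×10⁻⁵ mol/L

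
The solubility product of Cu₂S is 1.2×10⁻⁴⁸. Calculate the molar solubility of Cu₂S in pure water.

6.7×10⁻¹⁷ M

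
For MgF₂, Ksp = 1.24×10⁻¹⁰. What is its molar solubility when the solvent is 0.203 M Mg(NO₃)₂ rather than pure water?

MgF₂(s) ⇌ Mg²⁺(aq) + 2 F⁻(aq)
Mg²⁺ is already present at 0.203 M. If s mol/L of MgF₂ dissolves, [F⁻] = 2s while [Mg²⁺] ≈ 0.203 M.
Ksp = [Mg²⁺][F⁻]^2 = (0.203)(2s)^2
(2s)^2 = 1.24×10⁻¹⁰ / (0.203) = 6.11×10⁻¹⁰
s = 1.24×10⁻⁵ M

1.24×10⁻⁵ M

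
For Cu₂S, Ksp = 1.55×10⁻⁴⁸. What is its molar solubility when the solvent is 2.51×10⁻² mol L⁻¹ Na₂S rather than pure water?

3.93×10⁻²⁴ M

Cu₂S(s) ⇌ 2 Cu⁺(aq) + S²⁻(aq)
S²⁻ is already present at 2.51×10⁻² mol L⁻¹. If s mol/L of Cu₂S dissolves, [Cu⁺] = 2s while [S²⁻] ≈ 2.51×10⁻² mol L⁻¹.
Ksp = [Cu⁺]^2[S²⁻] = (2s)^2(2.51×10⁻²)
(2s)^2 = 1.55×10⁻⁴⁸ / (2.51×10⁻²) = 6.18×10⁻⁴⁷
s = 3.93×10⁻²⁴ mol L⁻¹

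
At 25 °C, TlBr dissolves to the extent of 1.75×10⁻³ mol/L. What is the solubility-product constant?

Ksp = 3.06×10⁻⁶

TlBr(s) ⇌ Tl⁺(aq) + Br⁻(aq)
For each mole of TlBr that dissolves per liter, [Tl⁺] = s and [Br⁻] = s; let s denote this solubility.
Ksp = [Tl⁺][Br⁻] = s · s = s^2
Ksp = (1.75×10⁻³)^2 = 3.06×10⁻⁶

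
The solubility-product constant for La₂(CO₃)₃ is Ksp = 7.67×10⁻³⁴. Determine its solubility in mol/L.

9.34×10⁻⁸ M

La₂(CO₃)₃(s) ⇌ 2 La³⁺(aq) + 3 CO₃²⁻(aq)
If s mol/L of La₂(CO₃)₃ dissolves, [La³⁺] = 2s and [CO₃²⁻] = 3s.
Ksp = [La³⁺]^2[CO₃²⁻]^3 = (2s)^2 · (3s)^3 = 108s^5
108s^5 = 7.67×10⁻³⁴  ⇒  s^5 = 7.10×10⁻³⁶
s = 9.34×10⁻⁸ mol L⁻¹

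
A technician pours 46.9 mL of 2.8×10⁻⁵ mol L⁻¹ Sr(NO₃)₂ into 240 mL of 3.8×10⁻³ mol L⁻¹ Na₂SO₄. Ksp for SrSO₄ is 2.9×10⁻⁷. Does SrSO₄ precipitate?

No

Total volume after mixing = 46.9 + 240 = 286.9 mL.
[Sr²⁺] = (2.8×10⁻⁵)(46.9)/286.9 = 4.6×10⁻⁶ mol L⁻¹
[SO₄²⁻] = (3.8×10⁻³)(240)/286.9 = 3.2×10⁻³ mol L⁻¹
Q = [Sr²⁺][SO₄²⁻] = 1.5×10⁻⁸
Since Q (1.5×10⁻⁸) is less than Ksp (2.9×10⁻⁷), no SrSO₄ precipitates.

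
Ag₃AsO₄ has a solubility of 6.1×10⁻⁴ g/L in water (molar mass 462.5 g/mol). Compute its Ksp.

Molar solubility s = (6.1×10⁻⁴ g/L) / (462.5 g/mol) = 1.319×10⁻⁶ mol/L
Ag₃AsO₄(s) ⇌ 3 Ag⁺(aq) + AsO₄³⁻(aq)
If s mol/L of Ag₃AsO₄ dissolves, [Ag⁺] = 3s and [AsO₄³⁻] = s.
Ksp = [Ag⁺]^3[AsO₄³⁻] = (3s)^3 · s = 27s^4
Ksp = 27 × (1.319×10⁻⁶)^4 = 8.2×10⁻²³

Ksp = 8.2×10⁻²³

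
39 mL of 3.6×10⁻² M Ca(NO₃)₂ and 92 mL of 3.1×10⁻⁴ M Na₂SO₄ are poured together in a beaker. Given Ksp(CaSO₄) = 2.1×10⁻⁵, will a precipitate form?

No

The combined volume is 131 mL.
[Ca²⁺] = (3.6×10⁻²)(39)/131 = 1.1×10⁻² M
[SO₄²⁻] = (3.1×10⁻⁴)(92)/131 = 2.2×10⁻⁴ M
Q = [Ca²⁺][SO₄²⁻] = 2.3×10⁻⁶
Q = 2.3×10⁻⁶ < Ksp = 2.1×10⁻⁵, so the solution is unsaturated and no precipitate forms.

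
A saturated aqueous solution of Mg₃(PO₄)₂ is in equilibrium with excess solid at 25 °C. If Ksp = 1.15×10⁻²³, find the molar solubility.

1.01×10⁻⁵ M

Mg₃(PO₄)₂(s) ⇌ 3 Mg²⁺(aq) + 2 PO₄³⁻(aq)
For each mole of Mg₃(PO₄)₂ that dissolves per liter, [Mg²⁺] = 3s and [PO₄³⁻] = 2s; let s denote this solubility.
Ksp = [Mg²⁺]^3[PO₄³⁻]^2 = (3s)^3 · (2s)^2 = 108s^5
108s^5 = 1.15×10⁻²³  ⇒  s^5 = 1.06×10⁻²⁵
Taking the 5th root, s = 1.01×10⁻⁵ M.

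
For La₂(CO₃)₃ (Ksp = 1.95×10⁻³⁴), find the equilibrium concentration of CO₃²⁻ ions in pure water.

2.13×10⁻⁷ M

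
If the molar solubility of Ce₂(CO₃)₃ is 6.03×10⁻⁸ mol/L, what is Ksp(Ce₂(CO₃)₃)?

Ksp = 8.61×10⁻³⁵

Ce₂(CO₃)₃(s) ⇌ 2 Ce³⁺(aq) + 3 CO₃²⁻(aq)
Call the molar solubility s, so that [Ce³⁺] = 2s and [CO₃²⁻] = 3s.
Ksp = [Ce³⁺]^2[CO₃²⁻]^3 = (2s)^2 · (3s)^3 = 108s^5
Ksp = 108 × (6.03×10⁻⁸)^5 = 8.61×10⁻³⁵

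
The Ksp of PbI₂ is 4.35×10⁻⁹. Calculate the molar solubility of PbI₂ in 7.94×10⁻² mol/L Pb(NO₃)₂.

1.17×10⁻⁴ M

PbI₂(s) ⇌ Pb²⁺(aq) + 2 I⁻(aq)
Let s be the solubility of PbI₂ here. The common ion gives [Pb²⁺] ≈ 7.94×10⁻² mol/L, and [I⁻] = 2s.
Ksp = [Pb²⁺][I⁻]^2 = (7.94×10⁻²)(2s)^2
(2s)^2 = 4.35×10⁻⁹ / (7.94×10⁻²) = 5.48×10⁻⁸
s = 1.17×10⁻⁴ mol/L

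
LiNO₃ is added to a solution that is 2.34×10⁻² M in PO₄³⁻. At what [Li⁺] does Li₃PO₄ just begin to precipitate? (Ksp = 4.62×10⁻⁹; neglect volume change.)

5.82×10⁻³ M

Precipitation of each salt begins when its ion product equals Ksp.
Li₃PO₄(s) ⇌ 3 Li⁺(aq) + PO₄³⁻(aq)
Ksp = [Li⁺]^3[PO₄³⁻] = [Li⁺]^3(2.34×10⁻²)
[Li⁺]^3 = 4.62×10⁻⁹ / (2.34×10⁻²) = 1.97×10⁻⁷
[Li⁺] = 5.82×10⁻³ M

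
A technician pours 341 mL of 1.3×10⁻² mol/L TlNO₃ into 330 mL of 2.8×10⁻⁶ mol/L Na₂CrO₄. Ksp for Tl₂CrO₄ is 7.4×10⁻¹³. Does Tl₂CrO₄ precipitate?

Yes

After mixing, V = 341 mL + 330 mL = 671 mL.
[Tl⁺] = (1.3×10⁻²)(341)/671 = 6.6×10⁻³ mol/L
[CrO₄²⁻] = (2.8×10⁻⁶)(330)/671 = 1.4×10⁻⁶ mol/L
Q = [Tl⁺]^2[CrO₄²⁻] = 6.0×10⁻¹¹
Q = 6.0×10⁻¹¹ > Ksp = 7.4×10⁻¹³, so the solution is supersaturated and Tl₂CrO₄ precipitates.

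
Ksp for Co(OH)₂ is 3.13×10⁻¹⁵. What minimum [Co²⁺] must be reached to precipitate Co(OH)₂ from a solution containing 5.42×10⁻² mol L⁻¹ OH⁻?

Precipitation of each salt begins when its ion product equals Ksp.
Co(OH)₂(s) ⇌ Co²⁺(aq) + 2 OH⁻(aq)
Ksp = [Co²⁺][OH⁻]^2 = [Co²⁺](5.42×10⁻²)^2
[Co²⁺] = 3.13×10⁻¹⁵ / (5.42×10⁻²)^2 = 1.07×10⁻¹²
[Co²⁺] = 1.07×10⁻¹² mol L⁻¹

1.07×10⁻¹² M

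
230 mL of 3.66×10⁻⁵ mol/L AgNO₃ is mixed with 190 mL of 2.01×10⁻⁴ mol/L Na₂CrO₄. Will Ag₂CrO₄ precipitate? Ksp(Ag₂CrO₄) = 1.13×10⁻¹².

No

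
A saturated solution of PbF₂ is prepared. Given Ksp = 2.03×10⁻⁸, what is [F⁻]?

3.44×10⁻³ M

PbF₂(s) ⇌ Pb²⁺(aq) + 2 F⁻(aq)
Let s be the molar solubility. Then [Pb²⁺] = s and [F⁻] = 2s.
Ksp = [Pb²⁺][F⁻]^2 = s · (2s)^2 = 4s^3 = 2.03×10⁻⁸
s = 1.72×10⁻³ mol/L
[F⁻] = 2s = 3.44×10⁻³ mol/L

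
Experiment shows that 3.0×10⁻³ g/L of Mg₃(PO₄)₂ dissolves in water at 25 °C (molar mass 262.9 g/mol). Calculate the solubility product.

Ksp = 2.1×10⁻²³

Convert to molarity: s = 3.0×10⁻³ / 262.9 = 1.141×10⁻⁵ mol/L
Mg₃(PO₄)₂(s) ⇌ 3 Mg²⁺(aq) + 2 PO₄³⁻(aq)
Let s be the molar solubility. Then [Mg²⁺] = 3s and [PO₄³⁻] = 2s.
Ksp = [Mg²⁺]^3[PO₄³⁻]^2 = (3s)^3 · (2s)^2 = 108s^5
Ksp = 108 × (1.141×10⁻⁵)^5 = 2.1×10⁻²³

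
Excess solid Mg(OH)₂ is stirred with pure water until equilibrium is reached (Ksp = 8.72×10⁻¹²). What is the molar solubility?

Mg(OH)₂(s) ⇌ Mg²⁺(aq) + 2 OH⁻(aq)
With molar solubility s: [Mg²⁺] = s, [OH⁻] = 2s.
Ksp = [Mg²⁺][OH⁻]^2 = s · (2s)^2 = 4s^3
4s^3 = 8.72×10⁻¹²  ⇒  s^3 = 2.18×10⁻¹²
Taking the 3rd root, s = 1.30×10⁻⁴ mol L⁻¹.

1.30×10⁻⁴ M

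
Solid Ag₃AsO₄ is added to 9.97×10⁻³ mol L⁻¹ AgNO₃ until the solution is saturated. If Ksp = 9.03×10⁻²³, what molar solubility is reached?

9.11×10⁻¹⁷ M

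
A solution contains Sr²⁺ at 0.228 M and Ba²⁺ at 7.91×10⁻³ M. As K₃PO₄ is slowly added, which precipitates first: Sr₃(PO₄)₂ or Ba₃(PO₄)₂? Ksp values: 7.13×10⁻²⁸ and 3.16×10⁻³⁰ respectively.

Sr₃(PO₄)₂

Each salt precipitates once Q = Ksp for that salt.
For Sr₃(PO₄)₂: [PO₄³⁻] = (Ksp/[Sr²⁺]^3)^(1/2) = 2.45×10⁻¹³ M
For Ba₃(PO₄)₂: [PO₄³⁻] = (Ksp/[Ba²⁺]^3)^(1/2) = 2.53×10⁻¹² M
Sr₃(PO₄)₂ requires the lower [PO₄³⁻], so it precipitates first.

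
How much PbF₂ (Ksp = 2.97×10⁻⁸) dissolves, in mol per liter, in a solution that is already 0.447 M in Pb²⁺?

1.29×10⁻⁴ M

PbF₂(s) ⇌ Pb²⁺(aq) + 2 F⁻(aq)
With Pb²⁺ already at 0.447 M and s small, take [Pb²⁺] ≈ 0.447 M and [F⁻] = 2s.
Ksp = [Pb²⁺][F⁻]^2 = (0.447)(2s)^2
(2s)^2 = 2.97×10⁻⁸ / (0.447) = 6.64×10⁻⁸
s = 1.29×10⁻⁴ M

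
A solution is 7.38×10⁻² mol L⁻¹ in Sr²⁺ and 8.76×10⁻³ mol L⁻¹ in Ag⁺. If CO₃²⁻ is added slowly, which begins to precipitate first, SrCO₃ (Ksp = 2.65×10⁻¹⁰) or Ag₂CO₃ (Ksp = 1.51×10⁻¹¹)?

A salt starts to precipitate once the ion product Q reaches its Ksp.
For SrCO₃: [CO₃²⁻] = (Ksp/[Sr²⁺]) = 3.59×10⁻⁹ mol L⁻¹
For Ag₂CO₃: [CO₃²⁻] = (Ksp/[Ag⁺]^2) = 1.97×10⁻⁷ mol L⁻¹
The smaller threshold [CO₃²⁻] is reached first, so SrCO₃ precipitates first.

SrCO₃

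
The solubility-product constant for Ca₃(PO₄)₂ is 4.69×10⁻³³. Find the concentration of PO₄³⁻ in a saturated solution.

2.68×10⁻⁷ M

Ca₃(PO₄)₂(s) ⇌ 3 Ca²⁺(aq) + 2 PO₄³⁻(aq)
If s mol/L of Ca₃(PO₄)₂ dissolves, [Ca²⁺] = 3s and [PO₄³⁻] = 2s.
Ksp = [Ca²⁺]^3[PO₄³⁻]^2 = (3s)^3 · (2s)^2 = 108s^5 = 4.69×10⁻³³
s = 1.34×10⁻⁷ mol L⁻¹
[PO₄³⁻] = 2s = 2.68×10⁻⁷ mol L⁻¹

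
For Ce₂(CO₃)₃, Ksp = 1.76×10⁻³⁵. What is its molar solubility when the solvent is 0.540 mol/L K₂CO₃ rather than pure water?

5.29×10⁻¹⁸ M

Ce₂(CO₃)₃(s) ⇌ 2 Ce³⁺(aq) + 3 CO₃²⁻(aq)
Let s be the solubility of Ce₂(CO₃)₃ here. The common ion gives [CO₃²⁻] ≈ 0.540 mol/L, and [Ce³⁺] = 2s.
Ksp = [Ce³⁺]^2[CO₃²⁻]^3 = (2s)^2(0.540)^3
(2s)^2 = 1.76×10⁻³⁵ / (0.540)^3 = 1.12×10⁻³⁴
s = 5.29×10⁻¹⁸ mol/L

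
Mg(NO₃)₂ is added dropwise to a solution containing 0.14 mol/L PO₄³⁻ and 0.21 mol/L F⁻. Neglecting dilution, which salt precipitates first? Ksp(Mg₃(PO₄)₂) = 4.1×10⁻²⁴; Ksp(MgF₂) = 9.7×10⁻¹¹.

MgF₂

A salt starts to precipitate once the ion product Q reaches its Ksp.
For Mg₃(PO₄)₂: [Mg²⁺] = (Ksp/[PO₄³⁻]^2)^(1/3) = 5.9×10⁻⁸ mol/L
For MgF₂: [Mg²⁺] = (Ksp/[F⁻]^2) = 2.2×10⁻⁹ mol/L
Since MgF₂ needs less Mg²⁺ to reach saturation, it precipitates first.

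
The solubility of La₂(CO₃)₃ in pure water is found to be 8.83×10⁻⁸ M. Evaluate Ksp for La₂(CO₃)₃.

Ksp = 5.80×10⁻³⁴

La₂(CO₃)₃(s) ⇌ 2 La³⁺(aq) + 3 CO₃²⁻(aq)
Let s be the molar solubility. Then [La³⁺] = 2s and [CO₃²⁻] = 3s.
Ksp = [La³⁺]^2[CO₃²⁻]^3 = (2s)^2 · (3s)^3 = 108s^5
Ksp = 108 × (8.83×10⁻⁸)^5 = 5.80×10⁻³⁴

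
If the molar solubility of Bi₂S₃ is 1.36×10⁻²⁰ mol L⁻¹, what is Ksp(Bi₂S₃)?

Bi₂S₃(s) ⇌ 2 Bi³⁺(aq) + 3 S²⁻(aq)
For each mole of Bi₂S₃ that dissolves per liter, [Bi³⁺] = 2s and [S²⁻] = 3s; let s denote this solubility.
Ksp = [Bi³⁺]^2[S²⁻]^3 = (2s)^2 · (3s)^3 = 108s^5
Ksp = 108 × (1.36×10⁻²⁰)^5 = 5.02×10⁻⁹⁸

Ksp = 5.02×10⁻⁹⁸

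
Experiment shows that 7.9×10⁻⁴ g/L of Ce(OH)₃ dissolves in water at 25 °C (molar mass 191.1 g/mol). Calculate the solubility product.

Molar solubility s = (7.9×10⁻⁴ g/L) / (191.1 g/mol) = 4.134×10⁻⁶ mol/L
Ce(OH)₃(s) ⇌ Ce³⁺(aq) + 3 OH⁻(aq)
With molar solubility s: [Ce³⁺] = s, [OH⁻] = 3s.
Ksp = [Ce³⁺][OH⁻]^3 = s · (3s)^3 = 27s^4
Ksp = 27 × (4.134×10⁻⁶)^4 = 7.9×10⁻²¹

Ksp = 7.9×10⁻²¹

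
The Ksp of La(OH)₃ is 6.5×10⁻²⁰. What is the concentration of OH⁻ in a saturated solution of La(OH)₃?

La(OH)₃(s) ⇌ La³⁺(aq) + 3 OH⁻(aq)
If s mol/L of La(OH)₃ dissolves, [La³⁺] = s and [OH⁻] = 3s.
Ksp = [La³⁺][OH⁻]^3 = s · (3s)^3 = 27s^4 = 6.5×10⁻²⁰
s = 7.0×10⁻⁶ mol L⁻¹
[OH⁻] = 3s = 2.1×10⁻⁵ mol L⁻¹

2.1×10⁻⁵ M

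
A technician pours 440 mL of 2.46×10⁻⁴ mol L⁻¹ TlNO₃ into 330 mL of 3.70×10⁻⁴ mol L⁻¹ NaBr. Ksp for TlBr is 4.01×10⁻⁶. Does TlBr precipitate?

Total volume after mixing = 440 + 330 = 770 mL.
[Tl⁺] = (2.46×10⁻⁴)(440)/770 = 1.41×10⁻⁴ mol L⁻¹
[Br⁻] = (3.70×10⁻⁴)(330)/770 = 1.59×10⁻⁴ mol L⁻¹
Q = [Tl⁺][Br⁻] = 2.23×10⁻⁸
Q = 2.23×10⁻⁸ < Ksp = 4.01×10⁻⁶, so the solution is unsaturated and no precipitate forms.

No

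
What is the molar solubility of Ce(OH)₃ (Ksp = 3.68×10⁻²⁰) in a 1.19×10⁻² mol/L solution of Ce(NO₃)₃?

4.86×10⁻⁷ M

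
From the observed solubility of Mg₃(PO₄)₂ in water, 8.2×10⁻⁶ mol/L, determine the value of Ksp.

Ksp = 4.0×10⁻²⁴

Mg₃(PO₄)₂(s) ⇌ 3 Mg²⁺(aq) + 2 PO₄³⁻(aq)
Call the molar solubility s, so that [Mg²⁺] = 3s and [PO₄³⁻] = 2s.
Ksp = [Mg²⁺]^3[PO₄³⁻]^2 = (3s)^3 · (2s)^2 = 108s^5
Ksp = 108 × (8.2×10⁻⁶)^5 = 4.0×10⁻²⁴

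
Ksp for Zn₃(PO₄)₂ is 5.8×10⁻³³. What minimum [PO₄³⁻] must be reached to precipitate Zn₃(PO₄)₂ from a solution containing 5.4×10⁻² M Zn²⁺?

A salt starts to precipitate once the ion product Q reaches its Ksp.
Zn₃(PO₄)₂(s) ⇌ 3 Zn²⁺(aq) + 2 PO₄³⁻(aq)
Ksp = [Zn²⁺]^3[PO₄³⁻]^2 = [PO₄³⁻]^2(5.4×10⁻²)^3
[PO₄³⁻]^2 = 5.8×10⁻³³ / (5.4×10⁻²)^3 = 3.7×10⁻²⁹
[PO₄³⁻] = 6.1×10⁻¹⁵ M

6.1×10⁻¹⁵ M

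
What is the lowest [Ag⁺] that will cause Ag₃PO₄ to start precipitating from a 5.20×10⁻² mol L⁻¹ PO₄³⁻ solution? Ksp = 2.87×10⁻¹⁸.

3.81×10⁻⁶ M

The threshold for precipitation is Q = Ksp.
Ag₃PO₄(s) ⇌ 3 Ag⁺(aq) + PO₄³⁻(aq)
Ksp = [Ag⁺]^3[PO₄³⁻] = [Ag⁺]^3(5.20×10⁻²)
[Ag⁺]^3 = 2.87×10⁻¹⁸ / (5.20×10⁻²) = 5.52×10⁻¹⁷
[Ag⁺] = 3.81×10⁻⁶ mol L⁻¹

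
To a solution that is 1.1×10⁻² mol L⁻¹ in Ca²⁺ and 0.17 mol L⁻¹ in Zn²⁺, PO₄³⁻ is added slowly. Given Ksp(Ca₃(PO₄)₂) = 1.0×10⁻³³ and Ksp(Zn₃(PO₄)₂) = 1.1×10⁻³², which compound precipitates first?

Zn₃(PO₄)₂

Precipitation begins when Q = Ksp.
For Ca₃(PO₄)₂: [PO₄³⁻] = (Ksp/[Ca²⁺]^3)^(1/2) = 2.7×10⁻¹⁴ mol L⁻¹
For Zn₃(PO₄)₂: [PO₄³⁻] = (Ksp/[Zn²⁺]^3)^(1/2) = 1.5×10⁻¹⁵ mol L⁻¹
Since Zn₃(PO₄)₂ needs less PO₄³⁻ to reach saturation, it precipitates first.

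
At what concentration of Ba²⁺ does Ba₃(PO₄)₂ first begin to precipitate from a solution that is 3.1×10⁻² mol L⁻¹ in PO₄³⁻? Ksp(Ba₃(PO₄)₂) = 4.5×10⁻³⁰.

1.7×10⁻⁹ M

Precipitation begins when Q = Ksp.
Ba₃(PO₄)₂(s) ⇌ 3 Ba²⁺(aq) + 2 PO₄³⁻(aq)
Ksp = [Ba²⁺]^3[PO₄³⁻]^2 = [Ba²⁺]^3(3.1×10⁻²)^2
[Ba²⁺]^3 = 4.5×10⁻³⁰ / (3.1×10⁻²)^2 = 4.7×10⁻²⁷
[Ba²⁺] = 1.7×10⁻⁹ mol L⁻¹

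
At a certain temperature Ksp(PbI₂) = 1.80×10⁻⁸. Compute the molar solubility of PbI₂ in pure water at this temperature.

1.65×10⁻³ M

PbI₂(s) ⇌ Pb²⁺(aq) + 2 I⁻(aq)
If s mol/L of PbI₂ dissolves, [Pb²⁺] = s and [I⁻] = 2s.
Ksp = [Pb²⁺][I⁻]^2 = s · (2s)^2 = 4s^3
4s^3 = 1.80×10⁻⁸  ⇒  s^3 = 4.50×10⁻⁹
s = (4.50×10⁻⁹)^(1/3) = 1.65×10⁻³ mol L⁻¹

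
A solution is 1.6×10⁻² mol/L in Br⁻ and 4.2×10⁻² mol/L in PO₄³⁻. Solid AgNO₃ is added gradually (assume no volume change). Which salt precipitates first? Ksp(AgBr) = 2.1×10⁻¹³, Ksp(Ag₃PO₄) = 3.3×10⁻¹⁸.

Each salt precipitates once Q = Ksp for that salt.
For AgBr: [Ag⁺] = (Ksp/[Br⁻]) = 1.3×10⁻¹¹ mol/L
For Ag₃PO₄: [Ag⁺] = (Ksp/[PO₄³⁻])^(1/3) = 4.3×10⁻⁶ mol/L
AgBr requires the lower [Ag⁺], so it precipitates first.

AgBr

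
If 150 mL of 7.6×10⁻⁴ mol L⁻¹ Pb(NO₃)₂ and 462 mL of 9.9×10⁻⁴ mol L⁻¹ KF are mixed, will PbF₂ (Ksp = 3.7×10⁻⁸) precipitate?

No

After mixing, V = 150 mL + 462 mL = 612 mL.
[Pb²⁺] = (7.6×10⁻⁴)(150)/612 = 1.9×10⁻⁴ mol L⁻¹
[F⁻] = (9.9×10⁻⁴)(462)/612 = 7.5×10⁻⁴ mol L⁻¹
Q = [Pb²⁺][F⁻]^2 = 1.0×10⁻¹⁰
Q = 1.0×10⁻¹⁰ < Ksp = 3.7×10⁻⁸, so the solution is unsaturated and no precipitate forms.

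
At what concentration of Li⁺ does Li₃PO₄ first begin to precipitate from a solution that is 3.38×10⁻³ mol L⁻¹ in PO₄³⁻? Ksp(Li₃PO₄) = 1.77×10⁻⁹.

8.06×10⁻³ M

A salt starts to precipitate once the ion product Q reaches its Ksp.
Li₃PO₄(s) ⇌ 3 Li⁺(aq) + PO₄³⁻(aq)
Ksp = [Li⁺]^3[PO₄³⁻] = [Li⁺]^3(3.38×10⁻³)
[Li⁺]^3 = 1.77×10⁻⁹ / (3.38×10⁻³) = 5.24×10⁻⁷
[Li⁺] = 8.06×10⁻³ mol L⁻¹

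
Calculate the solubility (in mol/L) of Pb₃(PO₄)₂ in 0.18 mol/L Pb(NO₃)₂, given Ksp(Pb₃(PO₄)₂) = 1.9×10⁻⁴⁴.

9.0×10⁻²² M

Pb₃(PO₄)₂(s) ⇌ 3 Pb²⁺(aq) + 2 PO₄³⁻(aq)
Let s be the solubility of Pb₃(PO₄)₂ here. The common ion gives [Pb²⁺] ≈ 0.18 mol/L, and [PO₄³⁻] = 2s.
Ksp = [Pb²⁺]^3[PO₄³⁻]^2 = (0.18)^3(2s)^2
(2s)^2 = 1.9×10⁻⁴⁴ / (0.18)^3 = 3.3×10⁻⁴²
s = 9.0×10⁻²² mol/L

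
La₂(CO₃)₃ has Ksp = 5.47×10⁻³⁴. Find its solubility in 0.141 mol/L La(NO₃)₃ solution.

1.01×10⁻¹¹ M

La₂(CO₃)₃(s) ⇌ 2 La³⁺(aq) + 3 CO₃²⁻(aq)
La³⁺ is already present at 0.141 mol/L. If s mol/L of La₂(CO₃)₃ dissolves, [CO₃²⁻] = 3s while [La³⁺] ≈ 0.141 mol/L.
Ksp = [La³⁺]^2[CO₃²⁻]^3 = (0.141)^2(3s)^3
(3s)^3 = 5.47×10⁻³⁴ / (0.141)^2 = 2.75×10⁻³²
s = 1.01×10⁻¹¹ mol/L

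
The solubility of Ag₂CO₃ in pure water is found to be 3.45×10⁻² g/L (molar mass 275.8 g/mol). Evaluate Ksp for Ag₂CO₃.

Ksp = 7.83×10⁻¹²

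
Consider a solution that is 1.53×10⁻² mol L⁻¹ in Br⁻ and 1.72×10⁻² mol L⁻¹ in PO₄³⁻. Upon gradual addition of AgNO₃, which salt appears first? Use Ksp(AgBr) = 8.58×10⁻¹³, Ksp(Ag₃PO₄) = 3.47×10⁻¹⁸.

The threshold for precipitation is Q = Ksp.
For AgBr: [Ag⁺] = (Ksp/[Br⁻]) = 5.61×10⁻¹¹ mol L⁻¹
For Ag₃PO₄: [Ag⁺] = (Ksp/[PO₄³⁻])^(1/3) = 5.86×10⁻⁶ mol L⁻¹
The smaller threshold [Ag⁺] is reached first, so AgBr precipitates first.

AgBr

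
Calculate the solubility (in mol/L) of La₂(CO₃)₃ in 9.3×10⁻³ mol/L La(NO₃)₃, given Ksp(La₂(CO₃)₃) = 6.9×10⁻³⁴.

6.7×10⁻¹¹ M

La₂(CO₃)₃(s) ⇌ 2 La³⁺(aq) + 3 CO₃²⁻(aq)
With La³⁺ already at 9.3×10⁻³ mol/L and s small, take [La³⁺] ≈ 9.3×10⁻³ mol/L and [CO₃²⁻] = 3s.
Ksp = [La³⁺]^2[CO₃²⁻]^3 = (9.3×10⁻³)^2(3s)^3
(3s)^3 = 6.9×10⁻³⁴ / (9.3×10⁻³)^2 = 8.0×10⁻³⁰
s = 6.7×10⁻¹¹ mol/L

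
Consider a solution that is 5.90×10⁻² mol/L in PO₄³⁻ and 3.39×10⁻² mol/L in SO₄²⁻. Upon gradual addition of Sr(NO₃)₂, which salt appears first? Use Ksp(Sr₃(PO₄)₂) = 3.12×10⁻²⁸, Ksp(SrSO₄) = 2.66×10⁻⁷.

Each salt precipitates once Q = Ksp for that salt.
For Sr₃(PO₄)₂: [Sr²⁺] = (Ksp/[PO₄³⁻]^2)^(1/3) = 4.48×10⁻⁹ mol/L
For SrSO₄: [Sr²⁺] = (Ksp/[SO₄²⁻]) = 7.85×10⁻⁶ mol/L
Sr₃(PO₄)₂ requires the lower [Sr²⁺], so it precipitates first.

Sr₃(PO₄)₂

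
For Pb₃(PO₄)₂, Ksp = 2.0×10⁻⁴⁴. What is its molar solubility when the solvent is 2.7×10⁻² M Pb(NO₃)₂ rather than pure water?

1.6×10⁻²⁰ M

Pb₃(PO₄)₂(s) ⇌ 3 Pb²⁺(aq) + 2 PO₄³⁻(aq)
Let s be the solubility of Pb₃(PO₄)₂ here. The common ion gives [Pb²⁺] ≈ 2.7×10⁻² M, and [PO₄³⁻] = 2s.
Ksp = [Pb²⁺]^3[PO₄³⁻]^2 = (2.7×10⁻²)^3(2s)^2
(2s)^2 = 2.0×10⁻⁴⁴ / (2.7×10⁻²)^3 = 1.0×10⁻³⁹
s = 1.6×10⁻²⁰ M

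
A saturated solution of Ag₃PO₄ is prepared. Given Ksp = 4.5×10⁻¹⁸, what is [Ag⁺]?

6.1×10⁻⁵ M

Ag₃PO₄(s) ⇌ 3 Ag⁺(aq) + PO₄³⁻(aq)
Let s be the molar solubility. Then [Ag⁺] = 3s and [PO₄³⁻] = s.
Ksp = [Ag⁺]^3[PO₄³⁻] = (3s)^3 · s = 27s^4 = 4.5×10⁻¹⁸
s = 2.0×10⁻⁵ M
[Ag⁺] = 3s = 6.1×10⁻⁵ M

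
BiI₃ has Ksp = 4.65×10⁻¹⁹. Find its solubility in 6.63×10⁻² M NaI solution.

1.60×10⁻¹⁵ M

BiI₃(s) ⇌ Bi³⁺(aq) + 3 I⁻(aq)
The solution already contains I⁻ at 6.63×10⁻² M. Let s be the molar solubility of BiI₃.
[I⁻] ≈ 6.63×10⁻² M (common ion dominates); [Bi³⁺] = s.
Ksp = [Bi³⁺][I⁻]^3 = s(6.63×10⁻²)^3
s = 4.65×10⁻¹⁹ / (6.63×10⁻²)^3 = 1.60×10⁻¹⁵
s = 1.60×10⁻¹⁵ M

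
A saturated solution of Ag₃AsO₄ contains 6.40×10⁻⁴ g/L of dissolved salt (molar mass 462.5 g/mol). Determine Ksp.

Ksp = 9.90×10⁻²³

s = (6.40×10⁻⁴ g L⁻¹)/(462.5 g mol⁻¹) = 1.3838×10⁻⁶ M
Ag₃AsO₄(s) ⇌ 3 Ag⁺(aq) + AsO₄³⁻(aq)
Let s be the molar solubility. Then [Ag⁺] = 3s and [AsO₄³⁻] = s.
Ksp = [Ag⁺]^3[AsO₄³⁻] = (3s)^3 · s = 27s^4
Ksp = 27 × (1.3838×10⁻⁶)^4 = 9.90×10⁻²³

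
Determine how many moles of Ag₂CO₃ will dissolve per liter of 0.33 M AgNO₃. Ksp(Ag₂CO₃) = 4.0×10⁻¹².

Ag₂CO₃(s) ⇌ 2 Ag⁺(aq) + CO₃²⁻(aq)
With Ag⁺ already at 0.33 M and s small, take [Ag⁺] ≈ 0.33 M and [CO₃²⁻] = s.
Ksp = [Ag⁺]^2[CO₃²⁻] = (0.33)^2s
s = 4.0×10⁻¹² / (0.33)^2 = 3.7×10⁻¹¹
s = 3.7×10⁻¹¹ M

3.7×10⁻¹¹ M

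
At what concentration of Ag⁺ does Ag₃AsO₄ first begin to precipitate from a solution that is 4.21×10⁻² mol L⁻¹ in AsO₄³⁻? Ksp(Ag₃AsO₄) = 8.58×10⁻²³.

The threshold for precipitation is Q = Ksp.
Ag₃AsO₄(s) ⇌ 3 Ag⁺(aq) + AsO₄³⁻(aq)
Ksp = [Ag⁺]^3[AsO₄³⁻] = [Ag⁺]^3(4.21×10⁻²)
[Ag⁺]^3 = 8.58×10⁻²³ / (4.21×10⁻²) = 2.04×10⁻²¹
[Ag⁺] = 1.27×10⁻⁷ mol L⁻¹

1.27×10⁻⁷ M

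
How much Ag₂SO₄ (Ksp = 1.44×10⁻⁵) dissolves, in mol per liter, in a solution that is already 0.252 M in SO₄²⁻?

3.78×10⁻³ M

Ag₂SO₄(s) ⇌ 2 Ag⁺(aq) + SO₄²⁻(aq)
With SO₄²⁻ already at 0.252 M and s small, take [SO₄²⁻] ≈ 0.252 M and [Ag⁺] = 2s.
Ksp = [Ag⁺]^2[SO₄²⁻] = (2s)^2(0.252)
(2s)^2 = 1.44×10⁻⁵ / (0.252) = 5.71×10⁻⁵
s = 3.78×10⁻³ M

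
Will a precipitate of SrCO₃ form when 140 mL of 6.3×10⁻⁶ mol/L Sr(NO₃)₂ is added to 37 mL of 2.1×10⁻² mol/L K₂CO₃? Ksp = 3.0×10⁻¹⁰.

Yes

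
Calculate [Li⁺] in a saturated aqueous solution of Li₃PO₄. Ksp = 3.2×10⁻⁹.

Li₃PO₄(s) ⇌ 3 Li⁺(aq) + PO₄³⁻(aq)
With molar solubility s: [Li⁺] = 3s, [PO₄³⁻] = s.
Ksp = [Li⁺]^3[PO₄³⁻] = (3s)^3 · s = 27s^4 = 3.2×10⁻⁹
s = 3.3×10⁻³ mol L⁻¹
[Li⁺] = 3s = 9.9×10⁻³ mol L⁻¹

9.9×10⁻³ M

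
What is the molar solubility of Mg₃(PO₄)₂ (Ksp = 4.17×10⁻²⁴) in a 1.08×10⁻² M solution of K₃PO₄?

1.10×10⁻⁷ M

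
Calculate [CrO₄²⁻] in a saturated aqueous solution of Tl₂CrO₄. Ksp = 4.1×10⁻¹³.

4.7×10⁻⁵ M

Tl₂CrO₄(s) ⇌ 2 Tl⁺(aq) + CrO₄²⁻(aq)
For each mole of Tl₂CrO₄ that dissolves per liter, [Tl⁺] = 2s and [CrO₄²⁻] = s; let s denote this solubility.
Ksp = [Tl⁺]^2[CrO₄²⁻] = (2s)^2 · s = 4s^3 = 4.1×10⁻¹³
s = 4.7×10⁻⁵ M
[CrO₄²⁻] = s = 4.7×10⁻⁵ M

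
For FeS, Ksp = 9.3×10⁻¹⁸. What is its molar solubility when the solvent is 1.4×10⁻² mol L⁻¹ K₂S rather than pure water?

6.6×10⁻¹⁶ M

FeS(s) ⇌ Fe²⁺(aq) + S²⁻(aq)
The solution already contains S²⁻ at 1.4×10⁻² mol L⁻¹. Let s be the molar solubility of FeS.
[S²⁻] ≈ 1.4×10⁻² mol L⁻¹ (common ion dominates); [Fe²⁺] = s.
Ksp = [Fe²⁺][S²⁻] = s(1.4×10⁻²)
s = 9.3×10⁻¹⁸ / (1.4×10⁻²) = 6.6×10⁻¹⁶
s = 6.6×10⁻¹⁶ mol L⁻¹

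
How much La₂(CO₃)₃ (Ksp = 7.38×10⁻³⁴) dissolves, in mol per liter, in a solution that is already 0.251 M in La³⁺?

7.57×10⁻¹² M

La₂(CO₃)₃(s) ⇌ 2 La³⁺(aq) + 3 CO₃²⁻(aq)
Let s be the solubility of La₂(CO₃)₃ here. The common ion gives [La³⁺] ≈ 0.251 M, and [CO₃²⁻] = 3s.
Ksp = [La³⁺]^2[CO₃²⁻]^3 = (0.251)^2(3s)^3
(3s)^3 = 7.38×10⁻³⁴ / (0.251)^2 = 1.17×10⁻³²
s = 7.57×10⁻¹² M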